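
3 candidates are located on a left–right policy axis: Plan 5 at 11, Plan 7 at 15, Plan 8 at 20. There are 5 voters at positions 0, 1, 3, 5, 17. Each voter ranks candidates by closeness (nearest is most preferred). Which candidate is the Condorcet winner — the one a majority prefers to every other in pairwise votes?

Plan 5

With single-peaked preferences on a line, the Condorcet winner is the candidate closest to the median voter.
The median voter (position 3) is closest to Plan 5 at 11.
Check: Plan 5 vs Plan 8 — voters closer to Plan 5: 4 of 5.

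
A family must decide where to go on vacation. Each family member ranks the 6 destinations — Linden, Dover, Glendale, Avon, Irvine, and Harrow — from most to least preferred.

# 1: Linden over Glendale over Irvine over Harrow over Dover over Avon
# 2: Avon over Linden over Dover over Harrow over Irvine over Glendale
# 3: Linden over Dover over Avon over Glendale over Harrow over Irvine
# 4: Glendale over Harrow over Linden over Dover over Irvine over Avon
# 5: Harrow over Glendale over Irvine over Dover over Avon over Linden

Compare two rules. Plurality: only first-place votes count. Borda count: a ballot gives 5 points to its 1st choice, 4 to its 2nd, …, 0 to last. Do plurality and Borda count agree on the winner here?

Plurality first-place counts: Linden 2, Dover 0, Glendale 1, Avon 1, Irvine 0, Harrow 1 → Linden.
Borda totals: Linden 17, Dover 12, Glendale 15, Avon 9, Irvine 8, Harrow 14 → Linden.
The two rules agree on Linden.

Yes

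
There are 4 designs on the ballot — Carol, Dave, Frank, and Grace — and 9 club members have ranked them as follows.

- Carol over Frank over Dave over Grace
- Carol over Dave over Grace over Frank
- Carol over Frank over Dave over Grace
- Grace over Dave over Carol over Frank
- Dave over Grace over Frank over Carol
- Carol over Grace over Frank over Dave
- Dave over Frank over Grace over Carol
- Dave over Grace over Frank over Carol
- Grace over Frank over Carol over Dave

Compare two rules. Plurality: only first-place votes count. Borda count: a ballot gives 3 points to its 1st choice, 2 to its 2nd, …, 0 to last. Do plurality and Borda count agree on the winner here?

Plurality first-place counts: Carol 4, Dave 3, Frank 0, Grace 2 → Carol.
Borda totals: Carol 14, Dave 15, Frank 11, Grace 14 → Dave.
The two rules disagree: plurality picks Carol, Borda picks Dave.

No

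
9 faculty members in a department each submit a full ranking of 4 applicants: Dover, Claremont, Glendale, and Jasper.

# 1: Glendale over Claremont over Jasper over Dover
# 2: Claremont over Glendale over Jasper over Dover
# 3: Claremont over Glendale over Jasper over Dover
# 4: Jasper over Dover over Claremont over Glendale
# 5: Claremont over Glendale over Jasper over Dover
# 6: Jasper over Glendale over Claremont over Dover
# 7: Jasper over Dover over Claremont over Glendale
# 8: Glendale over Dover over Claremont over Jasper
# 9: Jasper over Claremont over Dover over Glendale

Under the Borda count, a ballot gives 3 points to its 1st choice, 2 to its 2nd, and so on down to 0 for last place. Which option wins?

Borda scores:
  Dover: 0 + 0 + 0 + 2 + 0 + 0 + 2 + 2 + 1 = 7
  Claremont: 2 + 3 + 3 + 1 + 3 + 1 + 1 + 1 + 2 = 17
  Glendale: 3 + 2 + 2 + 0 + 2 + 2 + 0 + 3 + 0 = 14
  Jasper: 1 + 1 + 1 + 3 + 1 + 3 + 3 + 0 + 3 = 16
Claremont has the highest total.

Claremont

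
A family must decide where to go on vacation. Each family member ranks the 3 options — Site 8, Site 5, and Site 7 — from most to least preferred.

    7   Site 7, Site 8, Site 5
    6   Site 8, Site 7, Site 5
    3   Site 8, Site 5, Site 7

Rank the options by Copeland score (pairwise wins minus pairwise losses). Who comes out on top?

Site 8

Pairwise results:
  Site 8 vs Site 5: Site 8 wins 16–0.
  Site 8 vs Site 7: Site 8 wins 9–7.
  Site 5 vs Site 7: Site 7 wins 13–3.
Copeland scores (wins − losses):
  Site 8: 2 − 0 = 2
  Site 5: 0 − 2 = -2
  Site 7: 1 − 1 = 0
Site 8 has the best Copeland score.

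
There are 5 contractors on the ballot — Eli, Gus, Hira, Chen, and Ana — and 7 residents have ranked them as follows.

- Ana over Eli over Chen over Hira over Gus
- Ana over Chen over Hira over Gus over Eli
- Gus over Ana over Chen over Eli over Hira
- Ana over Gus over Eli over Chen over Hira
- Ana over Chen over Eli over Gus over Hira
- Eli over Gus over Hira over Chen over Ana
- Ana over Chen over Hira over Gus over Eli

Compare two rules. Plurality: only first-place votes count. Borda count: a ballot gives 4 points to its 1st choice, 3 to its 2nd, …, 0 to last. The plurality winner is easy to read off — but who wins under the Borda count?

Ana

Plurality first-place counts: Eli 1, Gus 1, Hira 0, Chen 0, Ana 5 → Ana.
Borda totals: Eli 12, Gus 13, Hira 7, Chen 15, Ana 23 → Ana.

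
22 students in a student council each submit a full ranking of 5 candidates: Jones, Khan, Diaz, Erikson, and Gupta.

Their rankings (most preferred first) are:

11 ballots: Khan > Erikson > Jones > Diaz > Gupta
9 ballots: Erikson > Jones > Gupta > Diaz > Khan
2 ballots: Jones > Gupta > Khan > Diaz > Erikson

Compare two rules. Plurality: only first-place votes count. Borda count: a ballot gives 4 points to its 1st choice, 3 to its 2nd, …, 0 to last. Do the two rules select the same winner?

Plurality first-place counts: Jones 2, Khan 11, Diaz 0, Erikson 9, Gupta 0 → Khan.
Borda totals: Jones 57, Khan 48, Diaz 22, Erikson 69, Gupta 24 → Erikson.
The two rules disagree: plurality picks Khan, Borda picks Erikson.

No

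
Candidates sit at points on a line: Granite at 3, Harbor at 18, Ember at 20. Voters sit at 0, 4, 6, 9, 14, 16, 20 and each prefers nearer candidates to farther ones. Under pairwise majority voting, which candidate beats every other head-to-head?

With single-peaked preferences on a line, the Condorcet winner is the candidate closest to the median voter.
The median voter (position 9) is closest to Granite at 3.
Check: Granite vs Ember — voters closer to Granite: 4 of 7.

Granite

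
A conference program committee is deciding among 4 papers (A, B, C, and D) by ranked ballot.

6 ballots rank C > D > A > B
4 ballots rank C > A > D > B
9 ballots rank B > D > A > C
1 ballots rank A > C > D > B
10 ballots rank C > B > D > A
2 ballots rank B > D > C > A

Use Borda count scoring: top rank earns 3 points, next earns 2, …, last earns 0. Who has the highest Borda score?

C

Borda scores:
  A: 6·1 + 4·2 + 9·1 + 3 + 10·0 + 2·0 = 26
  B: 6·0 + 4·0 + 9·3 + 0 + 10·2 + 2·3 = 53
  C: 6·3 + 4·3 + 9·0 + 2 + 10·3 + 2·1 = 64
  D: 6·2 + 4·1 + 9·2 + 1 + 10·1 + 2·2 = 49
C has the highest total.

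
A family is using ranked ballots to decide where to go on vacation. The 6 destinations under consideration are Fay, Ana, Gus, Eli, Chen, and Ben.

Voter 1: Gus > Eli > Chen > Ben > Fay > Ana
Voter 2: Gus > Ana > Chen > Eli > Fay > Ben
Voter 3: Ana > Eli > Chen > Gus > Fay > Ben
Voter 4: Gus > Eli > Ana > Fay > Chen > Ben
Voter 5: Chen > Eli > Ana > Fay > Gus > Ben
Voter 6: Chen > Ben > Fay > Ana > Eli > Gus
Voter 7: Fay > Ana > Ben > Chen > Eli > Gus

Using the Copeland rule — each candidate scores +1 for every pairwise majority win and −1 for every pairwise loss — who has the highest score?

Pairwise results:
  Fay vs Ana: Ana wins 4–3.
  Fay vs Gus: Gus wins 4–3.
  Fay vs Eli: Eli wins 5–2.
  Fay vs Chen: Chen wins 5–2.
  Fay vs Ben: Fay wins 5–2.
  Ana vs Gus: Ana wins 4–3.
  Ana vs Eli: Ana wins 4–3.
  Ana vs Chen: Ana wins 4–3.
  Ana vs Ben: Ana wins 5–2.
  Gus vs Eli: Eli wins 4–3.
  Gus vs Chen: Chen wins 4–3.
  Gus vs Ben: Gus wins 5–2.
  Eli vs Chen: Chen wins 4–3.
  Eli vs Ben: Eli wins 5–2.
  Chen vs Ben: Chen wins 6–1.
Copeland scores (wins − losses):
  Fay: 1 − 4 = -3
  Ana: 5 − 0 = 5
  Gus: 2 − 3 = -1
  Eli: 3 − 2 = 1
  Chen: 4 − 1 = 3
  Ben: 0 − 5 = -5
Ana has the best Copeland score.

Ana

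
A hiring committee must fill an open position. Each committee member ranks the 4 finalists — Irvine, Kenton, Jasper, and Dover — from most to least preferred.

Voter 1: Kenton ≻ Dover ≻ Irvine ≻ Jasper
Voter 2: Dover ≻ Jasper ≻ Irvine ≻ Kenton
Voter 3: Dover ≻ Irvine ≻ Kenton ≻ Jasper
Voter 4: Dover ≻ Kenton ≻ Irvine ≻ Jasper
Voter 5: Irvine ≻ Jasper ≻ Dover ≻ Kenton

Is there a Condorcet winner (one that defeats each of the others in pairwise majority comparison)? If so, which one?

Head-to-head results (5 voters total):
Irvine vs Kenton: Irvine wins 3–2.
Irvine vs Jasper: Irvine wins 4–1.
Irvine vs Dover: Dover wins 4–1.
Kenton vs Jasper: Kenton wins 3–2.
Kenton vs Dover: Dover wins 4–1.
Jasper vs Dover: Dover wins 4–1.
Dover beats each rival — Irvine (4–1), Kenton (4–1), Jasper (4–1) — so Dover is the Condorcet winner.

Dover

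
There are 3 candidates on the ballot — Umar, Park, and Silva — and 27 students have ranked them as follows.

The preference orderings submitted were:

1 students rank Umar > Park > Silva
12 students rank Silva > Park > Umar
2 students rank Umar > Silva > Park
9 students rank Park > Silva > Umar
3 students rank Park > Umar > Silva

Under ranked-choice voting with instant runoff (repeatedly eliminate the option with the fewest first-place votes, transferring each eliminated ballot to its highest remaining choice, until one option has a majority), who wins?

Silva

Round 1: Park 12, Silva 12, Umar 3. Umar has the fewest and is eliminated.
Round 2: Silva 14, Park 13. Silva has a majority.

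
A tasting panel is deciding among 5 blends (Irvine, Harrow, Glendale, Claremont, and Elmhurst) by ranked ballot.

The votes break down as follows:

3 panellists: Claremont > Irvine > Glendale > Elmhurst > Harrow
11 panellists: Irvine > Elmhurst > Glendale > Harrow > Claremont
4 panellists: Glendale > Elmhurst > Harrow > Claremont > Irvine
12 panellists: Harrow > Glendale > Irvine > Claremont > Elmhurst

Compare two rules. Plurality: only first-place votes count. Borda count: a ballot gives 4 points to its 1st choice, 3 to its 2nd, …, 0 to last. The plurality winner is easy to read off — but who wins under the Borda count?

Plurality first-place counts: Irvine 11, Harrow 12, Glendale 4, Claremont 3, Elmhurst 0 → Harrow.
Borda totals: Irvine 77, Harrow 67, Glendale 80, Claremont 28, Elmhurst 48 → Glendale.

Glendale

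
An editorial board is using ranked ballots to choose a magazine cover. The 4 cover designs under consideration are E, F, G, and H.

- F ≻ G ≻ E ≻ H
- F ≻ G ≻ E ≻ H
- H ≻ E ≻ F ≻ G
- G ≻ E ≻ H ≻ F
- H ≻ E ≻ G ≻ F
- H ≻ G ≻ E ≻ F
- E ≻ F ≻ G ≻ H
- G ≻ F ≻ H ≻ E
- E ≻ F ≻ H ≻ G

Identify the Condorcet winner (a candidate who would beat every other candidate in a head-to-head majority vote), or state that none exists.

None — there is no Condorcet winner

Head-to-head results (9 voters total):
E vs F: E wins 6–3.
E vs G: G wins 5–4.
E vs H: E wins 5–4.
F vs G: F wins 5–4.
F vs H: F wins 5–4.
G vs H: G wins 5–4.
No candidate beats all others: E beats F beats G beats E, a majority cycle.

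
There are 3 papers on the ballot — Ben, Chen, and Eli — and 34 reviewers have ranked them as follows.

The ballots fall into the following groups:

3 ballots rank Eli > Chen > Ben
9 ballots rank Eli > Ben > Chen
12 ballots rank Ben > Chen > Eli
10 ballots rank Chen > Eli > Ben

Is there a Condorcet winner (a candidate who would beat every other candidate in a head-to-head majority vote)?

Head-to-head results (34 voters total):
Ben vs Chen: Ben wins 21–13.
Ben vs Eli: Eli wins 22–12.
Chen vs Eli: Chen wins 22–12.
No candidate beats all others: Ben beats Chen beats Eli beats Ben, a majority cycle.

No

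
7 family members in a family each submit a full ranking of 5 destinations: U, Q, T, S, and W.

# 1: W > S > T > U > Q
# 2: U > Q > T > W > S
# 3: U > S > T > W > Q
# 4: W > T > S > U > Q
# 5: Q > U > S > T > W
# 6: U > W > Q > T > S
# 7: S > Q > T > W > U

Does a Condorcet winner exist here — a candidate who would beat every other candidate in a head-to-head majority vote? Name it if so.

U

Head-to-head results (7 voters total):
U vs Q: U wins 5–2.
U vs T: U wins 4–3.
U vs S: U wins 4–3.
U vs W: U wins 4–3.
Q vs T: Q wins 4–3.
Q vs S: S wins 4–3.
Q vs W: W wins 4–3.
T vs S: S wins 4–3.
T vs W: T wins 4–3.
S vs W: W wins 4–3.
U beats each rival — Q (5–2), T (4–3), S (4–3), W (4–3) — so U is the Condorcet winner.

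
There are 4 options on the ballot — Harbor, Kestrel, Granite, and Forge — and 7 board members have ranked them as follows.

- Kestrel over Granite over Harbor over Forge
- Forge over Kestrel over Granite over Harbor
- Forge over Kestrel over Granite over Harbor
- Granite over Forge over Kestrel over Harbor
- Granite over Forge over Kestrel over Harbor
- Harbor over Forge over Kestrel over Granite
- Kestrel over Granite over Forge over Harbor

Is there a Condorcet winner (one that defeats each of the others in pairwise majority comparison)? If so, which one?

No Condorcet winner

Head-to-head results (7 voters total):
Harbor vs Kestrel: Kestrel wins 6–1.
Harbor vs Granite: Granite wins 6–1.
Harbor vs Forge: Forge wins 5–2.
Kestrel vs Granite: Kestrel wins 5–2.
Kestrel vs Forge: Forge wins 5–2.
Granite vs Forge: Granite wins 4–3.
No candidate beats all others: Kestrel beats Granite beats Forge beats Kestrel, a majority cycle.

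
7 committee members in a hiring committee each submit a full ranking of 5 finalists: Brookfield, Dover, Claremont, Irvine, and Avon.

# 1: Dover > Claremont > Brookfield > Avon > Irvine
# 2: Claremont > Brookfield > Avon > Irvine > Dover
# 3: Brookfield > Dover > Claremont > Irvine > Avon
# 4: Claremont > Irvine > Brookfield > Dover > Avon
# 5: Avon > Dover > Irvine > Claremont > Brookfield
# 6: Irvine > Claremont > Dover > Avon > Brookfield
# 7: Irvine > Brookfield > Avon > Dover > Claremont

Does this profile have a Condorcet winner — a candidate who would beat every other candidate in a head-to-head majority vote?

Head-to-head results (7 voters total):
Brookfield vs Dover: Brookfield wins 4–3.
Brookfield vs Claremont: Claremont wins 5–2.
Brookfield vs Irvine: Irvine wins 4–3.
Brookfield vs Avon: Brookfield wins 5–2.
Dover vs Claremont: Dover wins 4–3.
Dover vs Irvine: Irvine wins 4–3.
Dover vs Avon: Dover wins 4–3.
Claremont vs Irvine: Claremont wins 4–3.
Claremont vs Avon: Claremont wins 5–2.
Irvine vs Avon: Irvine wins 4–3.
No candidate beats all others: Brookfield beats Dover beats Claremont beats Brookfield, a majority cycle.

No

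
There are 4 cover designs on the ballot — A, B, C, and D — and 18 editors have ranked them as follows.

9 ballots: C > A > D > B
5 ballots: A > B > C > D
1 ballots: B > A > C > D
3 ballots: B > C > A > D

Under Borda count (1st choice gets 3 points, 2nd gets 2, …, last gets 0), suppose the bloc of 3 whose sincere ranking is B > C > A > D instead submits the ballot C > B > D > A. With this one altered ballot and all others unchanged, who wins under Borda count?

C

Borda totals with the altered ballot: A 35, B 19, C 42, D 12.
The winner is unchanged: still C.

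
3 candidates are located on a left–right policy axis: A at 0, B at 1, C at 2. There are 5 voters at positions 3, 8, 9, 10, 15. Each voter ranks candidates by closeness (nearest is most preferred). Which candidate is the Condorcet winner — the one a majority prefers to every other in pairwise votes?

With single-peaked preferences on a line, the Condorcet winner is the candidate closest to the median voter.
The median voter (position 9) is closest to C at 2.
Check: C vs B — voters closer to C: 5 of 5.

C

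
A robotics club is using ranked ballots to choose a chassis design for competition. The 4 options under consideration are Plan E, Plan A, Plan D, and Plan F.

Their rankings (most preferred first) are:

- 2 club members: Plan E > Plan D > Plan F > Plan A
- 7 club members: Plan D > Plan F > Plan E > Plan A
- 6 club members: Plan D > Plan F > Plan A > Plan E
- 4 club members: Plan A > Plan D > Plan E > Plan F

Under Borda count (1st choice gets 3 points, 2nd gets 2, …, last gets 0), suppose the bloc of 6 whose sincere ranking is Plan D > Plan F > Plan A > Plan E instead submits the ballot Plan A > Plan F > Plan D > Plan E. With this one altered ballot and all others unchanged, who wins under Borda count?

Borda totals with the altered ballot: Plan E 17, Plan A 30, Plan D 39, Plan F 28.
The winner is unchanged: still Plan D.

Plan D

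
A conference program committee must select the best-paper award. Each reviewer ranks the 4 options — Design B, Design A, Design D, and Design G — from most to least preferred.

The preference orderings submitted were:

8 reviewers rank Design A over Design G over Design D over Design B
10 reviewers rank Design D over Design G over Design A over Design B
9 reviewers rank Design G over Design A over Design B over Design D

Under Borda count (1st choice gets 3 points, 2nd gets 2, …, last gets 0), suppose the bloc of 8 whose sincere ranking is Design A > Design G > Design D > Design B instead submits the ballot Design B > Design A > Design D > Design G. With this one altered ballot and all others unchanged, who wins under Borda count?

Design G

Borda totals with the altered ballot: Design B 33, Design A 44, Design D 38, Design G 47.
The winner is unchanged: still Design G.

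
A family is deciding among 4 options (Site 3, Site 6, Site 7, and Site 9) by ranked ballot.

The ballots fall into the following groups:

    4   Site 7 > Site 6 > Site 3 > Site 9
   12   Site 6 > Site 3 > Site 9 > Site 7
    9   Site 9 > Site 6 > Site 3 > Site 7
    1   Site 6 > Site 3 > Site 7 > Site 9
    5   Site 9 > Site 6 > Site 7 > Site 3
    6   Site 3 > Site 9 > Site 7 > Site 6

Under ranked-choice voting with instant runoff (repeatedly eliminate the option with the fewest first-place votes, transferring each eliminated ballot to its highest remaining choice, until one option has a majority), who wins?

Site 9

Round 1: Site 9 14, Site 6 13, Site 3 6, Site 7 4. Site 7 has the fewest and is eliminated.
Round 2: Site 6 17, Site 9 14, Site 3 6. Site 3 has the fewest and is eliminated.
Round 3: Site 9 20, Site 6 17. Site 9 has a majority.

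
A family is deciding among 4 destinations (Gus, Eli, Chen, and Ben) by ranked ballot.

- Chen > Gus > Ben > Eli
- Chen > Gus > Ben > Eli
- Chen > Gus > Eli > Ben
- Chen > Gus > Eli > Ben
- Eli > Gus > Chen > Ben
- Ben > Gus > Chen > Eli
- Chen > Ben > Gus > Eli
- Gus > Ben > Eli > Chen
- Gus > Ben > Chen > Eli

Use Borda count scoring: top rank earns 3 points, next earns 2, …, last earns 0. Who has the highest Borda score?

Borda scores:
  Gus: 2 + 2 + 2 + 2 + 2 + 2 + 1 + 3 + 3 = 19
  Eli: 0 + 0 + 1 + 1 + 3 + 0 + 0 + 1 + 0 = 6
  Chen: 3 + 3 + 3 + 3 + 1 + 1 + 3 + 0 + 1 = 18
  Ben: 1 + 1 + 0 + 0 + 0 + 3 + 2 + 2 + 2 = 11
Gus has the highest total.

Gus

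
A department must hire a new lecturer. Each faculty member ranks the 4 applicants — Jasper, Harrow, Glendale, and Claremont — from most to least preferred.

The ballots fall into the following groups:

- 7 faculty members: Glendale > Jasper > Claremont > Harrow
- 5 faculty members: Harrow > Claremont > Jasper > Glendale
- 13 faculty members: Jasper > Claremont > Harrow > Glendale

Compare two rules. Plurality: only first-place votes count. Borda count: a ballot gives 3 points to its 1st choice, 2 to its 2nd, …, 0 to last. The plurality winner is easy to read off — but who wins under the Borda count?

Jasper

Plurality first-place counts: Jasper 13, Harrow 5, Glendale 7, Claremont 0 → Jasper.
Borda totals: Jasper 58, Harrow 28, Glendale 21, Claremont 43 → Jasper.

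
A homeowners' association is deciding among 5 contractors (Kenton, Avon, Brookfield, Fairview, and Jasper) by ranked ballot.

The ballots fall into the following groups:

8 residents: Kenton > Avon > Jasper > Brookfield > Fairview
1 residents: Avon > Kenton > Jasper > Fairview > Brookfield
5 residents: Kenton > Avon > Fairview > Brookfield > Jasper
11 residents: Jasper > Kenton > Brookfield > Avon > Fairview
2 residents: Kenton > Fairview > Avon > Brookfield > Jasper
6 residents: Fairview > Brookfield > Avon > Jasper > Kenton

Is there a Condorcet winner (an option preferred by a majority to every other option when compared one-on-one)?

No

Head-to-head results (33 voters total):
Kenton vs Avon: Kenton wins 26–7.
Kenton vs Brookfield: Kenton wins 27–6.
Kenton vs Fairview: Kenton wins 27–6.
Kenton vs Jasper: Jasper wins 17–16.
Avon vs Brookfield: Brookfield wins 17–16.
Avon vs Fairview: Avon wins 25–8.
Avon vs Jasper: Avon wins 22–11.
Brookfield vs Fairview: Brookfield wins 19–14.
Brookfield vs Jasper: Jasper wins 20–13.
Fairview vs Jasper: Jasper wins 20–13.
No candidate beats all others: Kenton beats Avon beats Jasper beats Kenton, a majority cycle.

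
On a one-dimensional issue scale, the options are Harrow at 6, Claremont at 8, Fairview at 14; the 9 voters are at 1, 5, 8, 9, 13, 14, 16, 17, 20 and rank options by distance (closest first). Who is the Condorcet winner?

With single-peaked preferences on a line, the Condorcet winner is the candidate closest to the median voter.
The median voter (position 13) is closest to Fairview at 14.
Check: Fairview vs Harrow — voters closer to Fairview: 5 of 9.

Fairview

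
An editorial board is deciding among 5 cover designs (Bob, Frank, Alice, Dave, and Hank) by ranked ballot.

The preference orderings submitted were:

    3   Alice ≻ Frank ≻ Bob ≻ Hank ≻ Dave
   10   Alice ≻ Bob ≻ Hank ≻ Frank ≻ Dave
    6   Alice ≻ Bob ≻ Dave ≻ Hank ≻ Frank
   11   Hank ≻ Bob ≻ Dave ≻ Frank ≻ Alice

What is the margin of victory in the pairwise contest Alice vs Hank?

8

Ballots ranking Alice above Hank: 3+10+6 = 19.
Ballots ranking Hank above Alice: 11.
Alice wins 19–11, a margin of 8.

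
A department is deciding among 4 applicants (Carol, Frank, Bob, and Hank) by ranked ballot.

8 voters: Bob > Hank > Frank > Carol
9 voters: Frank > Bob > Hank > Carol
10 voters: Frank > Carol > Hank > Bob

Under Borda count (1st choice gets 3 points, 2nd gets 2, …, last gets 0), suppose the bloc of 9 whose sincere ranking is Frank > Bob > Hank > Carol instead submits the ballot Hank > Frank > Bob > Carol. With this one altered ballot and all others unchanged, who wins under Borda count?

Frank

Borda totals with the altered ballot: Carol 20, Frank 56, Bob 33, Hank 53.
The winner is unchanged: still Frank.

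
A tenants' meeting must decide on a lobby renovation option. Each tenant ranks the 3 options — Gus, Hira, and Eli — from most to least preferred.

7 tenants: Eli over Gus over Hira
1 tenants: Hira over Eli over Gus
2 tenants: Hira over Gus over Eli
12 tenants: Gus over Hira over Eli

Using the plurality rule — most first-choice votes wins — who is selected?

First-place vote totals:
  Gus: 12
  Hira: 3
  Eli: 7
Gus has the most first-place votes.

Gus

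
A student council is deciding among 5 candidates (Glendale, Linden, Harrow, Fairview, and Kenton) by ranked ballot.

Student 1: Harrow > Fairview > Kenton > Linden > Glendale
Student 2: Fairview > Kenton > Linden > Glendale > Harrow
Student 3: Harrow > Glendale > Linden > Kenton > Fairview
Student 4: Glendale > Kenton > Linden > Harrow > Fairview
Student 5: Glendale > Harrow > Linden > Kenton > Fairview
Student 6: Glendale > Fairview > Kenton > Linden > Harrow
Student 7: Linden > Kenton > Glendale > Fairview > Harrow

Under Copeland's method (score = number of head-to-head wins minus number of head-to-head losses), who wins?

Glendale

Pairwise results:
  Glendale vs Linden: Glendale wins 4–3.
  Glendale vs Harrow: Glendale wins 5–2.
  Glendale vs Fairview: Glendale wins 5–2.
  Glendale vs Kenton: Glendale wins 4–3.
  Linden vs Harrow: Linden wins 4–3.
  Linden vs Fairview: Linden wins 4–3.
  Linden vs Kenton: Kenton wins 4–3.
  Harrow vs Fairview: Harrow wins 4–3.
  Harrow vs Kenton: Kenton wins 4–3.
  Fairview vs Kenton: Kenton wins 4–3.
Copeland scores (wins − losses):
  Glendale: 4 − 0 = 4
  Linden: 2 − 2 = 0
  Harrow: 1 − 3 = -2
  Fairview: 0 − 4 = -4
  Kenton: 3 − 1 = 2
Glendale has the best Copeland score.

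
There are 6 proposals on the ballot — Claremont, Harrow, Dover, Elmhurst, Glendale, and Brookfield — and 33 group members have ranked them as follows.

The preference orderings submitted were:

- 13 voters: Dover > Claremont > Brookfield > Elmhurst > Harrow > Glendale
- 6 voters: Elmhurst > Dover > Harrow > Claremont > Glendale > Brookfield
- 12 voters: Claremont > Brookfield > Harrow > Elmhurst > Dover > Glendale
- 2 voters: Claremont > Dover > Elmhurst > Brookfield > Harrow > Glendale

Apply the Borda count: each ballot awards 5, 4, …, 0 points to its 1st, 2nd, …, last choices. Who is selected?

Borda scores:
  Claremont: 13·4 + 6·2 + 12·5 + 2·5 = 134
  Harrow: 13·1 + 6·3 + 12·3 + 2·1 = 69
  Dover: 13·5 + 6·4 + 12·1 + 2·4 = 109
  Elmhurst: 13·2 + 6·5 + 12·2 + 2·3 = 86
  Glendale: 13·0 + 6·1 + 12·0 + 2·0 = 6
  Brookfield: 13·3 + 6·0 + 12·4 + 2·2 = 91
Claremont has the highest total.

Claremont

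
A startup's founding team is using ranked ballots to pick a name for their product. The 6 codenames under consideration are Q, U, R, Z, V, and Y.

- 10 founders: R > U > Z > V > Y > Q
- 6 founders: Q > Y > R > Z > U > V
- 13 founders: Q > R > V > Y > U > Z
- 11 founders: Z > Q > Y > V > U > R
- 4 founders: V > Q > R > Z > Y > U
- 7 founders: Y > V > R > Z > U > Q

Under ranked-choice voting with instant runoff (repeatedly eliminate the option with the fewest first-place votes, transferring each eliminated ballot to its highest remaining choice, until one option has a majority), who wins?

Q

Round 1: Q 19, Z 11, R 10, Y 7, V 4, U 0. U has the fewest and is eliminated.
Round 2: Q 19, Z 11, R 10, Y 7, V 4. V has the fewest and is eliminated.
Round 3: Q 23, Z 11, R 10, Y 7. Y has the fewest and is eliminated.
Round 4: Q 23, R 17, Z 11. Z has the fewest and is eliminated.
Round 5: Q 34, R 17. Q has a majority.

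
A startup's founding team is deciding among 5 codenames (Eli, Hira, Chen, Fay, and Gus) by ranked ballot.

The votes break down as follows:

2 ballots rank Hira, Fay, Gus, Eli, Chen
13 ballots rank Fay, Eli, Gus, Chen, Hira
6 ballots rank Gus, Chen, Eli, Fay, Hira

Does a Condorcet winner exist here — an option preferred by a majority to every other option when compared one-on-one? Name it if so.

Head-to-head results (21 voters total):
Eli vs Hira: Eli wins 19–2.
Eli vs Chen: Eli wins 15–6.
Eli vs Fay: Fay wins 15–6.
Eli vs Gus: Eli wins 13–8.
Hira vs Chen: Chen wins 19–2.
Hira vs Fay: Fay wins 19–2.
Hira vs Gus: Gus wins 19–2.
Chen vs Fay: Fay wins 15–6.
Chen vs Gus: Gus wins 21–0.
Fay vs Gus: Fay wins 15–6.
Fay beats each rival — Eli (15–6), Hira (19–2), Chen (15–6), Gus (15–6) — so Fay is the Condorcet winner.

Fay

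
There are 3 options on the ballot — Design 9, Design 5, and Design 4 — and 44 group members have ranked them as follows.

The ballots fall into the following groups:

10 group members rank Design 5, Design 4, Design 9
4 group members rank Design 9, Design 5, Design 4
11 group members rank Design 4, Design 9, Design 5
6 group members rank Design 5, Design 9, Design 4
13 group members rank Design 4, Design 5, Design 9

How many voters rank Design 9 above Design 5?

Ballots ranking Design 9 above Design 5: 4+11 = 15.
Ballots ranking Design 5 above Design 9: 10+6+13 = 29.
So 15 of 44 voters prefer Design 9 to Design 5.

15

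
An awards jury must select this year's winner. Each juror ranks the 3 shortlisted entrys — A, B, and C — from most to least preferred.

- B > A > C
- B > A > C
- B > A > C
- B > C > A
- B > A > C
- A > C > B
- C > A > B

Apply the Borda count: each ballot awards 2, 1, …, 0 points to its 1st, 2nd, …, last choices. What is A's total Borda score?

Borda scores:
  A: 1 + 1 + 1 + 0 + 1 + 2 + 1 = 7
  B: 2 + 2 + 2 + 2 + 2 + 0 + 0 = 10
  C: 0 + 0 + 0 + 1 + 0 + 1 + 2 = 4

7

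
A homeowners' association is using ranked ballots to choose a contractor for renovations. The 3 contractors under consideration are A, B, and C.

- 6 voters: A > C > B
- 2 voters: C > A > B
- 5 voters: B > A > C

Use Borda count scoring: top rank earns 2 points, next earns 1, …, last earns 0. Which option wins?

Borda scores:
  A: 6·2 + 2·1 + 5·1 = 19
  B: 6·0 + 2·0 + 5·2 = 10
  C: 6·1 + 2·2 + 5·0 = 10
A has the highest total.

A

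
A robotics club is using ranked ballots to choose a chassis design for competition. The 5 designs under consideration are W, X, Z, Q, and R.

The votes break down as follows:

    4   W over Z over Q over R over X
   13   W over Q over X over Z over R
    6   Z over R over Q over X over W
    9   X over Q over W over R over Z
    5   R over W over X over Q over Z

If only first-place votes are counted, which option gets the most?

W

First-place vote totals:
  W: 17
  X: 9
  Z: 6
  Q: 0
  R: 5
W has the most first-place votes.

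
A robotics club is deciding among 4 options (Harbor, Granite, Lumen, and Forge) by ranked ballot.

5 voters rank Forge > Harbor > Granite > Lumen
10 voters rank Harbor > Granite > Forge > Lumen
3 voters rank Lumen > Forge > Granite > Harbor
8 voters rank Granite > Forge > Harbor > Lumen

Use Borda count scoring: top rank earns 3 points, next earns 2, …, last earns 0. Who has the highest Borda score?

Granite

Borda scores:
  Harbor: 5·2 + 10·3 + 3·0 + 8·1 = 48
  Granite: 5·1 + 10·2 + 3·1 + 8·3 = 52
  Lumen: 5·0 + 10·0 + 3·3 + 8·0 = 9
  Forge: 5·3 + 10·1 + 3·2 + 8·2 = 47
Granite has the highest total.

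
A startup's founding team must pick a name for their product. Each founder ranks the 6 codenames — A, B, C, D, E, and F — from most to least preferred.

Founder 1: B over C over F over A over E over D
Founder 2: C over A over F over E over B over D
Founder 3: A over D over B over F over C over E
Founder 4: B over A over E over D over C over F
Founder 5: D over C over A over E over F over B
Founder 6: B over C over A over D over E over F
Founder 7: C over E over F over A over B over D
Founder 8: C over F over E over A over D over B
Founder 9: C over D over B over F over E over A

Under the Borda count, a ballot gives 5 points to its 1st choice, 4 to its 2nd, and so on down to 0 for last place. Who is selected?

C

Borda scores:
  A: 2 + 4 + 5 + 4 + 3 + 3 + 2 + 2 + 0 = 25
  B: 5 + 1 + 3 + 5 + 0 + 5 + 1 + 0 + 3 = 23
  C: 4 + 5 + 1 + 1 + 4 + 4 + 5 + 5 + 5 = 34
  D: 0 + 0 + 4 + 2 + 5 + 2 + 0 + 1 + 4 = 18
  E: 1 + 2 + 0 + 3 + 2 + 1 + 4 + 3 + 1 = 17
  F: 3 + 3 + 2 + 0 + 1 + 0 + 3 + 4 + 2 = 18
C has the highest total.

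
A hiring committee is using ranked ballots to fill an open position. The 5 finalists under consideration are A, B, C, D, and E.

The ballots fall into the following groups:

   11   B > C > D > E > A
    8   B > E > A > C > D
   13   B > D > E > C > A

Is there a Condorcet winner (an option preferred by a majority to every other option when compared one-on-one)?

Head-to-head results (32 voters total):
A vs B: B wins 32–0.
A vs C: C wins 24–8.
A vs D: D wins 24–8.
A vs E: E wins 32–0.
B vs C: B wins 32–0.
B vs D: B wins 32–0.
B vs E: B wins 32–0.
C vs D: C wins 19–13.
C vs E: E wins 21–11.
D vs E: D wins 24–8.
B beats each rival — A (32–0), C (32–0), D (32–0), E (32–0) — so B is the Condorcet winner.

Yes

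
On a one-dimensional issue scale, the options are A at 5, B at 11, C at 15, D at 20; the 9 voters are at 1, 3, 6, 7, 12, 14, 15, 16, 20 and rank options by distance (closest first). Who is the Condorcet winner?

B

With single-peaked preferences on a line, the Condorcet winner is the candidate closest to the median voter.
The median voter (position 12) is closest to B at 11.
Check: B vs D — voters closer to B: 7 of 9.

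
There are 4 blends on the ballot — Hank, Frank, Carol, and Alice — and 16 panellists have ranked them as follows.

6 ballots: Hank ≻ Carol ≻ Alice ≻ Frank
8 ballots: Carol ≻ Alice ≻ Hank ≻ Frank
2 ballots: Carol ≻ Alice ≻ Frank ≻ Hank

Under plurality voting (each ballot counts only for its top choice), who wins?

Carol

First-place vote totals:
  Hank: 6
  Frank: 0
  Carol: 10
  Alice: 0
Carol has the most first-place votes.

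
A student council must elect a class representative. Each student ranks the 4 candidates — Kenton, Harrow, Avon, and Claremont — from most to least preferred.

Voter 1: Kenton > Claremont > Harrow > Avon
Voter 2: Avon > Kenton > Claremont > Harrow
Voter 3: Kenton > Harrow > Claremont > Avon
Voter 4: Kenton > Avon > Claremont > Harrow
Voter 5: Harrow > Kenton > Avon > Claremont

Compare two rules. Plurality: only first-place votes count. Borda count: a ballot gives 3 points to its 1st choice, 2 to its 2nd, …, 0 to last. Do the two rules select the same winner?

Plurality first-place counts: Kenton 3, Harrow 1, Avon 1, Claremont 0 → Kenton.
Borda totals: Kenton 13, Harrow 6, Avon 6, Claremont 5 → Kenton.
The two rules agree on Kenton.

Yes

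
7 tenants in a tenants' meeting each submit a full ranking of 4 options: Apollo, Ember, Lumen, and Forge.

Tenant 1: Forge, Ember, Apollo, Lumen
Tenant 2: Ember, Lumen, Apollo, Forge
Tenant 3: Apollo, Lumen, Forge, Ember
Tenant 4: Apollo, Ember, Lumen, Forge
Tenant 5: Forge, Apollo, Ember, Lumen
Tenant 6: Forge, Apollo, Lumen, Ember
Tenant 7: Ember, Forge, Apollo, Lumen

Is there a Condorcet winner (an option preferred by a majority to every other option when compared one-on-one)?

Head-to-head results (7 voters total):
Apollo vs Ember: Apollo wins 4–3.
Apollo vs Lumen: Apollo wins 6–1.
Apollo vs Forge: Forge wins 4–3.
Ember vs Lumen: Ember wins 5–2.
Ember vs Forge: Forge wins 4–3.
Lumen vs Forge: Forge wins 4–3.
Forge beats each rival — Apollo (4–3), Ember (4–3), Lumen (4–3) — so Forge is the Condorcet winner.

Yes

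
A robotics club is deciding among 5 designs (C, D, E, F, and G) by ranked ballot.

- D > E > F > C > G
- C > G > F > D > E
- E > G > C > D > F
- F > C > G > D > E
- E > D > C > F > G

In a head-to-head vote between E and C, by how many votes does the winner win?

1

Ballots ranking E above C: 3.
Ballots ranking C above E: 2.
E wins 3–2, a margin of 1.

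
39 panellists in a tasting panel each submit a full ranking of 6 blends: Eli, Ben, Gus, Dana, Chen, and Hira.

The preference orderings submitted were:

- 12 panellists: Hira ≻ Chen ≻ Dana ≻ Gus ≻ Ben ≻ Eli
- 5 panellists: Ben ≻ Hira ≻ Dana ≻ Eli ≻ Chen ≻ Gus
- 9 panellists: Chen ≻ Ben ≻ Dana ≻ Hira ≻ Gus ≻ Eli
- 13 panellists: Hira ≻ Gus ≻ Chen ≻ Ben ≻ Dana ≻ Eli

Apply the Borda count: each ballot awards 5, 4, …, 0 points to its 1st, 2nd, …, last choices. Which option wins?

Borda scores:
  Eli: 12·0 + 5·2 + 9·0 + 13·0 = 10
  Ben: 12·1 + 5·5 + 9·4 + 13·2 = 99
  Gus: 12·2 + 5·0 + 9·1 + 13·4 = 85
  Dana: 12·3 + 5·3 + 9·3 + 13·1 = 91
  Chen: 12·4 + 5·1 + 9·5 + 13·3 = 137
  Hira: 12·5 + 5·4 + 9·2 + 13·5 = 163
Hira has the highest total.

Hira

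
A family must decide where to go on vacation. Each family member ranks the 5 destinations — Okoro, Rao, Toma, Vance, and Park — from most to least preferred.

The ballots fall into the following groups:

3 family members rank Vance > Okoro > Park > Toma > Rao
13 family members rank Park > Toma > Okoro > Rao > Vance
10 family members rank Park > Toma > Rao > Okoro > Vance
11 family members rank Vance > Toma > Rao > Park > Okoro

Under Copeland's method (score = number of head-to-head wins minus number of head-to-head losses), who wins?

Pairwise results:
  Okoro vs Rao: Rao wins 21–16.
  Okoro vs Toma: Toma wins 34–3.
  Okoro vs Vance: Okoro wins 23–14.
  Okoro vs Park: Park wins 34–3.
  Rao vs Toma: Toma wins 37–0.
  Rao vs Vance: Rao wins 23–14.
  Rao vs Park: Park wins 26–11.
  Toma vs Vance: Toma wins 23–14.
  Toma vs Park: Park wins 26–11.
  Vance vs Park: Park wins 23–14.
Copeland scores (wins − losses):
  Okoro: 1 − 3 = -2
  Rao: 2 − 2 = 0
  Toma: 3 − 1 = 2
  Vance: 0 − 4 = -4
  Park: 4 − 0 = 4
Park has the best Copeland score.

Park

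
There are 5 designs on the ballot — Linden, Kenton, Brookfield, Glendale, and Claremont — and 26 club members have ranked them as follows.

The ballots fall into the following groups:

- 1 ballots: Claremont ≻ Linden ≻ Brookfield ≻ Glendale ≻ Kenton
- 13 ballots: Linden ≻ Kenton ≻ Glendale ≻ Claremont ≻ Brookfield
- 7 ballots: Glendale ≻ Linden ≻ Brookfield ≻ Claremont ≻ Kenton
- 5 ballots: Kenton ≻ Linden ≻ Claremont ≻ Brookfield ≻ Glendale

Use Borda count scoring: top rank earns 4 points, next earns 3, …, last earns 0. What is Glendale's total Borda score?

Borda scores:
  Linden: 3 + 13·4 + 7·3 + 5·3 = 91
  Kenton: 0 + 13·3 + 7·0 + 5·4 = 59
  Brookfield: 2 + 13·0 + 7·2 + 5·1 = 21
  Glendale: 1 + 13·2 + 7·4 + 5·0 = 55
  Claremont: 4 + 13·1 + 7·1 + 5·2 = 34

55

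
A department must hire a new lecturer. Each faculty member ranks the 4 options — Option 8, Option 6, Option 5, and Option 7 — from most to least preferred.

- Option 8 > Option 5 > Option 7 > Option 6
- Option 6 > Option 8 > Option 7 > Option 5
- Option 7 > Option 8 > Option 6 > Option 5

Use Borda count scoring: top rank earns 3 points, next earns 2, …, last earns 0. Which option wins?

Borda scores:
  Option 8: 3 + 2 + 2 = 7
  Option 6: 0 + 3 + 1 = 4
  Option 5: 2 + 0 + 0 = 2
  Option 7: 1 + 1 + 3 = 5
Option 8 has the highest total.

Option 8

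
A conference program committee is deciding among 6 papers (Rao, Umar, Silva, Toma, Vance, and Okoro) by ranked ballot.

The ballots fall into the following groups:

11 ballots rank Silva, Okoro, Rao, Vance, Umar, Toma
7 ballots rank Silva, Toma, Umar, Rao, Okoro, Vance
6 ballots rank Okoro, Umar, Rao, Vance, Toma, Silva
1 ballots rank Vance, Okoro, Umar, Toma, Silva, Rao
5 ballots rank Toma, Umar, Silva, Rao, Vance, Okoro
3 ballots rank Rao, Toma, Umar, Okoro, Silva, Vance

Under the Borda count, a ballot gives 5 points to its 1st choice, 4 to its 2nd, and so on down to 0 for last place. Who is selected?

Borda scores:
  Rao: 11·3 + 7·2 + 6·3 + 0 + 5·2 + 3·5 = 90
  Umar: 11·1 + 7·3 + 6·4 + 3 + 5·4 + 3·3 = 88
  Silva: 11·5 + 7·5 + 6·0 + 1 + 5·3 + 3·1 = 109
  Toma: 11·0 + 7·4 + 6·1 + 2 + 5·5 + 3·4 = 73
  Vance: 11·2 + 7·0 + 6·2 + 5 + 5·1 + 3·0 = 44
  Okoro: 11·4 + 7·1 + 6·5 + 4 + 5·0 + 3·2 = 91
Silva has the highest total.

Silva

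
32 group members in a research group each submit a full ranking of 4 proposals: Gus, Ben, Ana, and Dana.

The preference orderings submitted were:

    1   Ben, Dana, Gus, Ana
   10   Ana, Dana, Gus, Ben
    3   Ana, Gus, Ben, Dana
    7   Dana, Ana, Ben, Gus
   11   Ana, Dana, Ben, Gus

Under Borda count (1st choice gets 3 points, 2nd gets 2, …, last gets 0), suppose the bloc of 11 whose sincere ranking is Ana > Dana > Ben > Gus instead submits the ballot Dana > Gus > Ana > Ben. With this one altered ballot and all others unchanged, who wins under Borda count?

Borda totals with the altered ballot: Gus 39, Ben 13, Ana 64, Dana 76.
The switch changes the winner from Ana to Dana.

Dana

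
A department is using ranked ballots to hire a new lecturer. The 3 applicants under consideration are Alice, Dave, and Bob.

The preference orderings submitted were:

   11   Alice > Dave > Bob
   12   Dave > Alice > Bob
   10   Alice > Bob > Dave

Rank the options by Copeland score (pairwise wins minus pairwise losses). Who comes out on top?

Alice

Pairwise results:
  Alice vs Dave: Alice wins 21–12.
  Alice vs Bob: Alice wins 33–0.
  Dave vs Bob: Dave wins 23–10.
Copeland scores (wins − losses):
  Alice: 2 − 0 = 2
  Dave: 1 − 1 = 0
  Bob: 0 − 2 = -2
Alice has the best Copeland score.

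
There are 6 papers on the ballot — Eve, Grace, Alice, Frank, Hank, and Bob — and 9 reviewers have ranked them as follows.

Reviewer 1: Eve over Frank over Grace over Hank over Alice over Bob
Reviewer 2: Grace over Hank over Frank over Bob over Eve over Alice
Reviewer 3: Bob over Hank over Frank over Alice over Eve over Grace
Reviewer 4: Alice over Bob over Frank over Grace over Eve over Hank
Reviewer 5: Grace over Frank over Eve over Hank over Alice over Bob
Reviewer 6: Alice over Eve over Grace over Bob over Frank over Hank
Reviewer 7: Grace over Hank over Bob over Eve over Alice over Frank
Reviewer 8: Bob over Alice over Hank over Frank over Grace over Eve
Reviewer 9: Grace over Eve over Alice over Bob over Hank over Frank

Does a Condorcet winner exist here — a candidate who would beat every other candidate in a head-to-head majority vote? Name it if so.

Head-to-head results (9 voters total):
Eve vs Grace: Grace wins 6–3.
Eve vs Alice: Eve wins 5–4.
Eve vs Frank: Frank wins 5–4.
Eve vs Hank: Eve wins 5–4.
Eve vs Bob: Bob wins 5–4.
Grace vs Alice: Grace wins 5–4.
Grace vs Frank: Grace wins 5–4.
Grace vs Hank: Grace wins 7–2.
Grace vs Bob: Grace wins 6–3.
Alice vs Frank: Alice wins 5–4.
Alice vs Hank: Hank wins 5–4.
Alice vs Bob: Alice wins 5–4.
Frank vs Hank: Hank wins 5–4.
Frank vs Bob: Bob wins 6–3.
Hank vs Bob: Bob wins 5–4.
Grace beats each rival — Eve (6–3), Alice (5–4), Frank (5–4), Hank (7–2), Bob (6–3) — so Grace is the Condorcet winner.

Grace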